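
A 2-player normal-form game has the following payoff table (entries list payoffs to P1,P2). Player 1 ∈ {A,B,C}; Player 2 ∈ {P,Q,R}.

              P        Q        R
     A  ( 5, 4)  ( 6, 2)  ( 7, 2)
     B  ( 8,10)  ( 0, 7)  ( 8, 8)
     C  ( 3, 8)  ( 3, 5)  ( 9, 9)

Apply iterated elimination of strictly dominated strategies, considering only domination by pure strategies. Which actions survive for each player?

IESDS → P1:{B,C} P2:{P,R}

P2 drop Q (P beats it: A:4>2 B:10>7 C:8>5)
P1 drop A (B beats it: P:8>5 R:8>7)
P1→{B,C} P2→{P,R}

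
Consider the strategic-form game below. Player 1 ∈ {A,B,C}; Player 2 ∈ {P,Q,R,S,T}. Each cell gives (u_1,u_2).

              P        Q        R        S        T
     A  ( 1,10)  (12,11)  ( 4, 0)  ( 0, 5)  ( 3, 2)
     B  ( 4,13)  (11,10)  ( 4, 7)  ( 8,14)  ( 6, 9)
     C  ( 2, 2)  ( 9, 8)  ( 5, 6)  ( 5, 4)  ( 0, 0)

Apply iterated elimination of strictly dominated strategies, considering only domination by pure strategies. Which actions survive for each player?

Survivors P1:{A,B} P2:{P,Q,S}

P2 drop R (Q beats it: A:11>0 B:10>7 C:8>6)
P1 drop C (B beats it: P:4>2 Q:11>9 S:8>5 T:6>0)
P2 drop T (P beats it: A:10>2 B:13>9)
P1→{A,B} P2→{P,Q,S}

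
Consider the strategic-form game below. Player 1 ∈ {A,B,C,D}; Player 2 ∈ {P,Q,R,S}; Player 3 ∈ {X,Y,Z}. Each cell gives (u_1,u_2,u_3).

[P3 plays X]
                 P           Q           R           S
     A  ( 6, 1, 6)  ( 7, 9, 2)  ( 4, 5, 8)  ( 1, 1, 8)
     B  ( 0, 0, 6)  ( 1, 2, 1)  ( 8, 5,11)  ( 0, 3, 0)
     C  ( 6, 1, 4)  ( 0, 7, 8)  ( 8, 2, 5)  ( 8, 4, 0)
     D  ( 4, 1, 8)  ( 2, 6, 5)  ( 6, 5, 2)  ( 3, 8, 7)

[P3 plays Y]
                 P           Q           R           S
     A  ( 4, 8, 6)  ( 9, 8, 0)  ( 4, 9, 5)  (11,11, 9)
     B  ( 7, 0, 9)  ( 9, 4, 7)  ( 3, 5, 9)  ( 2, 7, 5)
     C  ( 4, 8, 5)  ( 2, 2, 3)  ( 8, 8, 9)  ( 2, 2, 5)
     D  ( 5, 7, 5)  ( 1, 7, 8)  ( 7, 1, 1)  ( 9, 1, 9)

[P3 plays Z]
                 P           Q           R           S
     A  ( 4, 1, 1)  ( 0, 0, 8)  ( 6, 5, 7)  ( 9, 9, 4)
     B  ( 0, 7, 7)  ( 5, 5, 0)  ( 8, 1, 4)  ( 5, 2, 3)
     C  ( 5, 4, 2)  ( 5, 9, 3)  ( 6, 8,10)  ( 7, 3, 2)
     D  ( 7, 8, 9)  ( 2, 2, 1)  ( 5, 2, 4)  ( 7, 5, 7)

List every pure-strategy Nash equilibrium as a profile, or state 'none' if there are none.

(A,P,X): not NE [P2→Q gives 9>1]
(A,P,Y): not NE [P1→B gives 7>4; P2→S gives 11>8]
(A,P,Z): not NE [P1→D gives 7>4; P2→S gives 9>1; P3→Y gives 6>1]
(A,Q,X): not NE [P3→Z gives 8>2]
(A,Q,Y): not NE [P2→S gives 11>8; P3→Z gives 8>0]
(A,Q,Z): not NE [P1→C gives 5>0; P2→S gives 9>0]
(A,R,X): not NE [P1→C gives 8>4; P2→Q gives 9>5]
(A,R,Y): not NE [P1→C gives 8>4; P2→S gives 11>9; P3→X gives 8>5]
(A,R,Z): not NE [P1→B gives 8>6; P2→S gives 9>5; P3→X gives 8>7]
(A,S,X): not NE [P1→C gives 8>1; P2→Q gives 9>1; P3→Y gives 9>8]
(A,S,Y): NE
(A,S,Z): not NE [P3→Y gives 9>4]
(B,P,X): not NE [P1→C gives 6>0; P2→R gives 5>0; P3→Y gives 9>6]
(B,P,Y): not NE [P2→S gives 7>0]
(B,P,Z): not NE [P1→D gives 7>0; P3→Y gives 9>7]
(B,Q,X): not NE [P1→A gives 7>1; P2→R gives 5>2; P3→Y gives 7>1]
(B,Q,Y): not NE [P2→S gives 7>4]
(B,Q,Z): not NE [P2→P gives 7>5; P3→Y gives 7>0]
(B,R,X): NE
(B,R,Y): not NE [P1→C gives 8>3; P2→S gives 7>5; P3→X gives 11>9]
(B,R,Z): not NE [P2→P gives 7>1; P3→X gives 11>4]
(B,S,X): not NE [P1→C gives 8>0; P2→R gives 5>3; P3→Y gives 5>0]
(B,S,Y): not NE [P1→A gives 11>2]
(B,S,Z): not NE [P1→A gives 9>5; P2→P gives 7>2; P3→Y gives 5>3]
(C,P,X): not NE [P2→Q gives 7>1; P3→Y gives 5>4]
(C,P,Y): not NE [P1→B gives 7>4]
(C,P,Z): not NE [P1→D gives 7>5; P2→Q gives 9>4; P3→Y gives 5>2]
(C,Q,X): not NE [P1→A gives 7>0]
(C,Q,Y): not NE [P1→B gives 9>2; P2→R gives 8>2; P3→X gives 8>3]
(C,Q,Z): not NE [P3→X gives 8>3]
(C,R,X): not NE [P2→Q gives 7>2; P3→Z gives 10>5]
(C,R,Y): not NE [P3→Z gives 10>9]
(C,R,Z): not NE [P1→B gives 8>6; P2→Q gives 9>8]
(C,S,X): not NE [P2→Q gives 7>4; P3→Y gives 5>0]
(C,S,Y): not NE [P1→A gives 11>2; P2→R gives 8>2]
(C,S,Z): not NE [P1→A gives 9>7; P2→Q gives 9>3; P3→Y gives 5>2]
(D,P,X): not NE [P1→C gives 6>4; P2→S gives 8>1; P3→Z gives 9>8]
(D,P,Y): not NE [P1→B gives 7>5; P3→Z gives 9>5]
(D,P,Z): NE
(D,Q,X): not NE [P1→A gives 7>2; P2→S gives 8>6; P3→Y gives 8>5]
(D,Q,Y): not NE [P1→B gives 9>1]
(D,Q,Z): not NE [P1→C gives 5>2; P2→P gives 8>2; P3→Y gives 8>1]
(D,R,X): not NE [P1→C gives 8>6; P2→S gives 8>5; P3→Z gives 4>2]
(D,R,Y): not NE [P1→C gives 8>7; P2→Q gives 7>1; P3→Z gives 4>1]
(D,R,Z): not NE [P1→B gives 8>5; P2→P gives 8>2]
(D,S,X): not NE [P1→C gives 8>3; P3→Y gives 9>7]
(D,S,Y): not NE [P1→A gives 11>9; P2→Q gives 7>1]
(D,S,Z): not NE [P1→A gives 9>7; P2→P gives 8>5; P3→Y gives 9>7]

PSNE = {(A,S,Y), (B,R,X), (D,P,Z)}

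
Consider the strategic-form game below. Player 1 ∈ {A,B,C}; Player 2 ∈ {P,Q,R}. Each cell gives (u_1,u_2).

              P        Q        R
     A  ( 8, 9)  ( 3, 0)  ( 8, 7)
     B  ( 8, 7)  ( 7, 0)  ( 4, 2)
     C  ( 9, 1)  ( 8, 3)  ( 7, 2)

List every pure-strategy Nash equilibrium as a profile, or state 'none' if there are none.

NE set: (C,Q)

(A,P): not NE [P1→C gives 9>8]
(A,Q): not NE [P1→C gives 8>3; P2→P gives 9>0]
(A,R): not NE [P2→P gives 9>7]
(B,P): not NE [P1→C gives 9>8]
(B,Q): not NE [P1→C gives 8>7; P2→P gives 7>0]
(B,R): not NE [P1→A gives 8>4; P2→P gives 7>2]
(C,P): not NE [P2→Q gives 3>1]
(C,Q): NE
(C,R): not NE [P1→A gives 8>7; P2→Q gives 3>2]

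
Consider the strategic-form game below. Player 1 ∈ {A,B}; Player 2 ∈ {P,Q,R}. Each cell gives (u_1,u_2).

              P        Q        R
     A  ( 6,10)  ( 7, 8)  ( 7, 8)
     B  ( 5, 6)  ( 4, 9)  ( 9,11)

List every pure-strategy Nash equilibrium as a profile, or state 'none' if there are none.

Nash profiles: (A,P), (B,R)

(A,P): NE
(A,Q): not NE [P2→P gives 10>8]
(A,R): not NE [P1→B gives 9>7; P2→P gives 10>8]
(B,P): not NE [P1→A gives 6>5; P2→R gives 11>6]
(B,Q): not NE [P1→A gives 7>4; P2→R gives 11>9]
(B,R): NE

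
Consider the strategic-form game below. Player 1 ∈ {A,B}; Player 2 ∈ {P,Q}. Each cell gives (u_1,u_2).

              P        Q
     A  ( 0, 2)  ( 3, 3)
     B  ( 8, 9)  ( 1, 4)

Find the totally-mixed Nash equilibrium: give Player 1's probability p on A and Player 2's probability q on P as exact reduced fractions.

P1 mixes 5/6 on A; P2 mixes 1/5 on P

P1 indiff ⇒ q·0+(1-q)·3 = q·8+(1-q)·1 ⇒ q(-8) = (1-q)(-2) ⇒ q = 1/5
P2 indiff ⇒ p·2+(1-p)·9 = p·3+(1-p)·4 ⇒ p(-1) = (1-p)(-5) ⇒ p = 5/6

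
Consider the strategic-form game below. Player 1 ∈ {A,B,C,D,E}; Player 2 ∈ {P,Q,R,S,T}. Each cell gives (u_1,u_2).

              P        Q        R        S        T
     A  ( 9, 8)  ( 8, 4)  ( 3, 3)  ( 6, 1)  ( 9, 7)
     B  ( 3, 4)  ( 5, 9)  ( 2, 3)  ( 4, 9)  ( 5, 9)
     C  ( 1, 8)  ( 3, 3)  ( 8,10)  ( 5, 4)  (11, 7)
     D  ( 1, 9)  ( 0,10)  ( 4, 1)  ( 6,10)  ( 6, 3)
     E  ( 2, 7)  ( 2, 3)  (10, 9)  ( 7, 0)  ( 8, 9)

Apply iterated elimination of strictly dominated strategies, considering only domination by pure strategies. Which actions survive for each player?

Survivors P1:{A,C,E} P2:{P,R,T}

P1 drop B (A beats it: P:9>3 Q:8>5 R:3>2 S:6>4 T:9>5)
P1 drop D (E beats it: P:2>1 Q:2>0 R:10>4 S:7>6 T:8>6)
P2 drop Q (P beats it: A:8>4 C:8>3 E:7>3)
P2 drop S (P beats it: A:8>1 C:8>4 E:7>0)
P1→{A,C,E} P2→{P,R,T}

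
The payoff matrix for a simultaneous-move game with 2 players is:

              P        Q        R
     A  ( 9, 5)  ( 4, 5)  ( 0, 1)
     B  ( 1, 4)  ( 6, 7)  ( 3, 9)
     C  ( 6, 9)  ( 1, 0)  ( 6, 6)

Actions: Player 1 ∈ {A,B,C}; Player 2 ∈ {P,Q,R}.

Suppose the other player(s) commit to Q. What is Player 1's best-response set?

argmax u_1 = {B}

u_1(A vs Q) = 4
u_1(B vs Q) = 6
u_1(C vs Q) = 1
max payoff 6 at {B}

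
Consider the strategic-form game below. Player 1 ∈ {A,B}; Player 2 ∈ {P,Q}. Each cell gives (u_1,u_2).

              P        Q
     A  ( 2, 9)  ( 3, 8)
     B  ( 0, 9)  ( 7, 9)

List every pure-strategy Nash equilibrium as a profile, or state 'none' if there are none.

(A,P): NE
(A,Q): not NE [P1→B gives 7>3; P2→P gives 9>8]
(B,P): not NE [P1→A gives 2>0]
(B,Q): NE

PSNE = {(A,P), (B,Q)}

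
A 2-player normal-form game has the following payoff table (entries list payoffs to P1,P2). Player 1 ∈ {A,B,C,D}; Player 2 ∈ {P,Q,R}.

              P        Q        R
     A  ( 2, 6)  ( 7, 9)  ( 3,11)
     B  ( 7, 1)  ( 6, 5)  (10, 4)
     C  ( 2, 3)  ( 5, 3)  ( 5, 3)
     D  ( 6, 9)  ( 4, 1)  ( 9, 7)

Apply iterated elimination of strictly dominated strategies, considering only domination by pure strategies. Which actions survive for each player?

P1 drop C (B beats it: P:7>2 Q:6>5 R:10>5)
P1 drop D (B beats it: P:7>6 Q:6>4 R:10>9)
P2 drop P (Q beats it: A:9>6 B:5>1)
P1→{A,B} P2→{Q,R}

IESDS → P1:{A,B} P2:{Q,R}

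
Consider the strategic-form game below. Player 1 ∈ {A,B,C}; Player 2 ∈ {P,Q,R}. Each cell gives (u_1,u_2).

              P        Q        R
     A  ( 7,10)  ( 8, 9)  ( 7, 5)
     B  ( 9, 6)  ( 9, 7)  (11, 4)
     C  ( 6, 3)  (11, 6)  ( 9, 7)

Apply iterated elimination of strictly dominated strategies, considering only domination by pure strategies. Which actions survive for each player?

P1 drop A (B beats it: P:9>7 Q:9>8 R:11>7)
P2 drop P (Q beats it: B:7>6 C:6>3)
P1→{B,C} P2→{Q,R}

IESDS → P1:{B,C} P2:{Q,R}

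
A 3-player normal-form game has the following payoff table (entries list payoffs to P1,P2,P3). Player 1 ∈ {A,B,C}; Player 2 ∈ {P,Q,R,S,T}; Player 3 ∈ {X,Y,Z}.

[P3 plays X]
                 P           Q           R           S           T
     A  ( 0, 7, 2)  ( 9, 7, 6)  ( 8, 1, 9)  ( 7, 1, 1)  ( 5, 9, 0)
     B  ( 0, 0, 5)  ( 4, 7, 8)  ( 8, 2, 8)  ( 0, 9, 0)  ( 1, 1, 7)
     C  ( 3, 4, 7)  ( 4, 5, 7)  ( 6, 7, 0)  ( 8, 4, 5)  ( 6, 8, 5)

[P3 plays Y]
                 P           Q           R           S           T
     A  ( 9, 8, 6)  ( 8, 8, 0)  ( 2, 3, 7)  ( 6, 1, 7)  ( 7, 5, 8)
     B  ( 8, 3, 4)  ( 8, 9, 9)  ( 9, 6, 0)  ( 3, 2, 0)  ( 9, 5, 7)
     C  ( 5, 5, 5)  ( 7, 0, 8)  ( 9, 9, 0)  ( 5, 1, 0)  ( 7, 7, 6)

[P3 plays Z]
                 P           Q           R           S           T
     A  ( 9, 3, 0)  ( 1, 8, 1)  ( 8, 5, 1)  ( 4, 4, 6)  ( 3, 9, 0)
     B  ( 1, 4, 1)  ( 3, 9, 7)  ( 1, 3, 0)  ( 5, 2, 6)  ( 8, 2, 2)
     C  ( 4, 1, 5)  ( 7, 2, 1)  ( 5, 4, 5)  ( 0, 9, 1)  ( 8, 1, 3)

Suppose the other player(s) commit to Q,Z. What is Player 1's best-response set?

u_1(A vs Q,Z) = 1
u_1(B vs Q,Z) = 3
u_1(C vs Q,Z) = 7
max payoff 7 at {C}

BR_1 = {C}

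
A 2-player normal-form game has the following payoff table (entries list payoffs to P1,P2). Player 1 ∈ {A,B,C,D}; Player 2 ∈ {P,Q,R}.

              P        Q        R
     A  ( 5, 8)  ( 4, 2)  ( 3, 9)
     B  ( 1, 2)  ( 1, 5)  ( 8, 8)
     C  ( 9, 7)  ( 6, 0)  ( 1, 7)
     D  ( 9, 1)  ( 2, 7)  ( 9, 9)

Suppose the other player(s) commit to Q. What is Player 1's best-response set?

u_1(A vs Q) = 4
u_1(B vs Q) = 1
u_1(C vs Q) = 6
u_1(D vs Q) = 2
max payoff 6 at {C}

argmax u_1 = {C}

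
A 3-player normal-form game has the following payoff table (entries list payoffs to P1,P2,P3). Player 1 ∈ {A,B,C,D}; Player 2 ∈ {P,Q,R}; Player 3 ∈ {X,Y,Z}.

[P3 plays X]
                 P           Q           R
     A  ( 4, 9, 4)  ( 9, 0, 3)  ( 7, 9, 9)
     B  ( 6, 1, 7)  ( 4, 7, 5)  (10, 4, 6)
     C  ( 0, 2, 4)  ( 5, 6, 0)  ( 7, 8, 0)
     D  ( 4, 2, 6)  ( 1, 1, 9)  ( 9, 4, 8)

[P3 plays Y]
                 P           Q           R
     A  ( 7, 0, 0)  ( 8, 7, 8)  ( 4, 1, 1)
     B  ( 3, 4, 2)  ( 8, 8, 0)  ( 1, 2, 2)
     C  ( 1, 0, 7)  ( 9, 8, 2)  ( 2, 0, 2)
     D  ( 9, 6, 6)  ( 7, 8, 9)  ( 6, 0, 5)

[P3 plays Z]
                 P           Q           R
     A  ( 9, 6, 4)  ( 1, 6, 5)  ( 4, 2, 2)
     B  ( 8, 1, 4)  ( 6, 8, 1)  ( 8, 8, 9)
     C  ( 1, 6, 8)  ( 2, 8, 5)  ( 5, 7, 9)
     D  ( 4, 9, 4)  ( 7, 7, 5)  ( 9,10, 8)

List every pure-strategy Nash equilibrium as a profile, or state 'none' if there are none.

(A,P,X): not NE [P1→B gives 6>4]
(A,P,Y): not NE [P1→D gives 9>7; P2→Q gives 7>0; P3→Z gives 4>0]
(A,P,Z): NE
(A,Q,X): not NE [P2→R gives 9>0; P3→Y gives 8>3]
(A,Q,Y): not NE [P1→C gives 9>8]
(A,Q,Z): not NE [P1→D gives 7>1; P3→Y gives 8>5]
(A,R,X): not NE [P1→B gives 10>7]
(A,R,Y): not NE [P1→D gives 6>4; P2→Q gives 7>1; P3→X gives 9>1]
(A,R,Z): not NE [P1→D gives 9>4; P2→Q gives 6>2; P3→X gives 9>2]
(B,P,X): not NE [P2→Q gives 7>1]
(B,P,Y): not NE [P1→D gives 9>3; P2→Q gives 8>4; P3→X gives 7>2]
(B,P,Z): not NE [P1→A gives 9>8; P2→R gives 8>1; P3→X gives 7>4]
(B,Q,X): not NE [P1→A gives 9>4]
(B,Q,Y): not NE [P1→C gives 9>8; P3→X gives 5>0]
(B,Q,Z): not NE [P1→D gives 7>6; P3→X gives 5>1]
(B,R,X): not NE [P2→Q gives 7>4; P3→Z gives 9>6]
(B,R,Y): not NE [P1→D gives 6>1; P2→Q gives 8>2; P3→Z gives 9>2]
(B,R,Z): not NE [P1→D gives 9>8]
(C,P,X): not NE [P1→B gives 6>0; P2→R gives 8>2; P3→Z gives 8>4]
(C,P,Y): not NE [P1→D gives 9>1; P2→Q gives 8>0; P3→Z gives 8>7]
(C,P,Z): not NE [P1→A gives 9>1; P2→Q gives 8>6]
(C,Q,X): not NE [P1→A gives 9>5; P2→R gives 8>6; P3→Z gives 5>0]
(C,Q,Y): not NE [P3→Z gives 5>2]
(C,Q,Z): not NE [P1→D gives 7>2]
(C,R,X): not NE [P1→B gives 10>7; P3→Z gives 9>0]
(C,R,Y): not NE [P1→D gives 6>2; P2→Q gives 8>0; P3→Z gives 9>2]
(C,R,Z): not NE [P1→D gives 9>5; P2→Q gives 8>7]
(D,P,X): not NE [P1→B gives 6>4; P2→R gives 4>2]
(D,P,Y): not NE [P2→Q gives 8>6]
(D,P,Z): not NE [P1→A gives 9>4; P2→R gives 10>9; P3→Y gives 6>4]
(D,Q,X): not NE [P1→A gives 9>1; P2→R gives 4>1]
(D,Q,Y): not NE [P1→C gives 9>7]
(D,Q,Z): not NE [P2→R gives 10>7; P3→Y gives 9>5]
(D,R,X): not NE [P1→B gives 10>9]
(D,R,Y): not NE [P2→Q gives 8>0; P3→Z gives 8>5]
(D,R,Z): NE

NE set: (A,P,Z), (D,R,Z)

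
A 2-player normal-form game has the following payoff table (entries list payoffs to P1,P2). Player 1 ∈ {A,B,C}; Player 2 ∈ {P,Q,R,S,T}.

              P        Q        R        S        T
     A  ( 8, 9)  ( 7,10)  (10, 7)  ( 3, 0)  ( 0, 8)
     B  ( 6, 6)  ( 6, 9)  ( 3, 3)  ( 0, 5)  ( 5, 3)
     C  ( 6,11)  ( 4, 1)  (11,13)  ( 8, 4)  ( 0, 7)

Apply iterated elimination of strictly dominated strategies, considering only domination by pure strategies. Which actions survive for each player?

Remaining: P1:{A,C} P2:{P,Q,R}

P2 drop S (P beats it: A:9>0 B:6>5 C:11>4)
P2 drop T (P beats it: A:9>8 B:6>3 C:11>7)
P1 drop B (A beats it: P:8>6 Q:7>6 R:10>3)
P1→{A,C} P2→{P,Q,R}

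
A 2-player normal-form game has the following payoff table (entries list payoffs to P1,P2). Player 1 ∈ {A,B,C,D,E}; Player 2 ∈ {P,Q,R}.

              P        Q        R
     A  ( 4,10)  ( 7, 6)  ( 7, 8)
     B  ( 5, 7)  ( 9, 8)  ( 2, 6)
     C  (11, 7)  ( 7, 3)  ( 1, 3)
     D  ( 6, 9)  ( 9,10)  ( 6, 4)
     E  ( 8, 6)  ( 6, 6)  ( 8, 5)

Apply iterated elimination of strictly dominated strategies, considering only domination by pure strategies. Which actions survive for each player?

P2 drop R (P beats it: A:10>8 B:7>6 C:7>3 D:9>4 E:6>5)
P1 drop A (B beats it: P:5>4 Q:9>7)
P1 drop E (C beats it: P:11>8 Q:7>6)
P1→{B,C,D} P2→{P,Q}

Remaining: P1:{B,C,D} P2:{P,Q}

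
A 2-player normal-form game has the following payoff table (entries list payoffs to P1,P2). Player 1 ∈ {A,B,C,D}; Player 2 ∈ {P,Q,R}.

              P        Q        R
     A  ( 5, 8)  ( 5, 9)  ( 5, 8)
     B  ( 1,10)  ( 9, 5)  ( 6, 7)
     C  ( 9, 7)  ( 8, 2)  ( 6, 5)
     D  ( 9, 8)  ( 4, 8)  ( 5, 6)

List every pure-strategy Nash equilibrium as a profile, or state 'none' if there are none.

PSNE = {(C,P), (D,P)}

(A,P): not NE [P1→D gives 9>5; P2→Q gives 9>8]
(A,Q): not NE [P1→B gives 9>5]
(A,R): not NE [P1→C gives 6>5; P2→Q gives 9>8]
(B,P): not NE [P1→D gives 9>1]
(B,Q): not NE [P2→P gives 10>5]
(B,R): not NE [P2→P gives 10>7]
(C,P): NE
(C,Q): not NE [P1→B gives 9>8; P2→P gives 7>2]
(C,R): not NE [P2→P gives 7>5]
(D,P): NE
(D,Q): not NE [P1→B gives 9>4]
(D,R): not NE [P1→C gives 6>5; P2→Q gives 8>6]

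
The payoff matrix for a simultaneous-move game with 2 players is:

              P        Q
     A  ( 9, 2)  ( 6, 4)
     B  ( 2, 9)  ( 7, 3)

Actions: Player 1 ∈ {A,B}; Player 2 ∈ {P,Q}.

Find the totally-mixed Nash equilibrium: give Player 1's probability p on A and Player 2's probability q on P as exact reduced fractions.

P1 indiff ⇒ q·9+(1-q)·6 = q·2+(1-q)·7 ⇒ q(7) = (1-q)(1) ⇒ q = 1/8
P2 indiff ⇒ p·2+(1-p)·9 = p·4+(1-p)·3 ⇒ p(-2) = (1-p)(-6) ⇒ p = 3/4

P1 mixes 3/4 on A; P2 mixes 1/8 on P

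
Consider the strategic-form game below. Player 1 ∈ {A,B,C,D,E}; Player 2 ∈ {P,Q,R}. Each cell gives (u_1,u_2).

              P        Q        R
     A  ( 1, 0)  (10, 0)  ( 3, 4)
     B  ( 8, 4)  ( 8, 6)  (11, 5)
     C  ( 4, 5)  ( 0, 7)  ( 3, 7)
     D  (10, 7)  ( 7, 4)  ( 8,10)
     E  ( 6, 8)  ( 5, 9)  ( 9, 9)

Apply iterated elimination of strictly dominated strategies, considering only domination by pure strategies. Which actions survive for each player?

Remaining: P1:{A,B} P2:{Q,R}

P1 drop C (B beats it: P:8>4 Q:8>0 R:11>3)
P1 drop E (B beats it: P:8>6 Q:8>5 R:11>9)
P2 drop P (R beats it: A:4>0 B:5>4 D:10>7)
P1 drop D (B beats it: Q:8>7 R:11>8)
P1→{A,B} P2→{Q,R}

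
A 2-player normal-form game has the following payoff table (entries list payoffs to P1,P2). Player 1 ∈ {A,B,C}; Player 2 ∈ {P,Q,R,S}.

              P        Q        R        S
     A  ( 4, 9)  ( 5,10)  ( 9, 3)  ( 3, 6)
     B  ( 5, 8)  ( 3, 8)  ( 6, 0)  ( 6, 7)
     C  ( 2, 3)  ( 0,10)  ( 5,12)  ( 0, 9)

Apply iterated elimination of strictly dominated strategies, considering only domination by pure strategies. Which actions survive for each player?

Remaining: P1:{A,B} P2:{P,Q}

P1 drop C (A beats it: P:4>2 Q:5>0 R:9>5 S:3>0)
P2 drop R (P beats it: A:9>3 B:8>0)
P2 drop S (P beats it: A:9>6 B:8>7)
P1→{A,B} P2→{P,Q}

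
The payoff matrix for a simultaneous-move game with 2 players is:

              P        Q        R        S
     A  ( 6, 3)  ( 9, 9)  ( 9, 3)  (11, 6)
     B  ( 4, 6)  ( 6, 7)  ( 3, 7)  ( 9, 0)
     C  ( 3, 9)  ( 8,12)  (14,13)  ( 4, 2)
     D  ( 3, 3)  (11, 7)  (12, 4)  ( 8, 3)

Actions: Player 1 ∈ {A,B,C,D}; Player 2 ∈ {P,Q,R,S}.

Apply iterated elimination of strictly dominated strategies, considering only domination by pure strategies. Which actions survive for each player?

P1 drop B (A beats it: P:6>4 Q:9>6 R:9>3 S:11>9)
P2 drop P (Q beats it: A:9>3 C:12>9 D:7>3)
P2 drop S (Q beats it: A:9>6 C:12>2 D:7>3)
P1 drop A (D beats it: Q:11>9 R:12>9)
P1→{C,D} P2→{Q,R}

Survivors P1:{C,D} P2:{Q,R}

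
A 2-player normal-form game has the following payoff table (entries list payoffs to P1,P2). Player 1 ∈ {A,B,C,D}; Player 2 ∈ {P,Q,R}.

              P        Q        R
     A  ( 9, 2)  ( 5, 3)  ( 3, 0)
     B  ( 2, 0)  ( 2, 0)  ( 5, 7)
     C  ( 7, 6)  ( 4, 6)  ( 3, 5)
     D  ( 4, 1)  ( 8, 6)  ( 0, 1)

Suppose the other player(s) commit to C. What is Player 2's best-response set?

argmax u_2 = {P,Q}

u_2(P vs C) = 6
u_2(Q vs C) = 6
u_2(R vs C) = 5
max payoff 6 at {P,Q}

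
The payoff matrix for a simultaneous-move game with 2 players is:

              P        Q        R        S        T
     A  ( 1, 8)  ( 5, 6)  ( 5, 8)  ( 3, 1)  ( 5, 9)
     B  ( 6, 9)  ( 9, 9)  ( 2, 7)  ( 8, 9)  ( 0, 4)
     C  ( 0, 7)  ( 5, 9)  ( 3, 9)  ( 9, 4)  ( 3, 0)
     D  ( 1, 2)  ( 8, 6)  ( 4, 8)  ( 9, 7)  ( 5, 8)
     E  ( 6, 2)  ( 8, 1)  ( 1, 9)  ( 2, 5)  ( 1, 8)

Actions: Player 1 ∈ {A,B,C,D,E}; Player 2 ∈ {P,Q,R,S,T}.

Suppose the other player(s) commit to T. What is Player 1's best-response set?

P1 best: {A,D}

u_1(A vs T) = 5
u_1(B vs T) = 0
u_1(C vs T) = 3
u_1(D vs T) = 5
u_1(E vs T) = 1
max payoff 5 at {A,D}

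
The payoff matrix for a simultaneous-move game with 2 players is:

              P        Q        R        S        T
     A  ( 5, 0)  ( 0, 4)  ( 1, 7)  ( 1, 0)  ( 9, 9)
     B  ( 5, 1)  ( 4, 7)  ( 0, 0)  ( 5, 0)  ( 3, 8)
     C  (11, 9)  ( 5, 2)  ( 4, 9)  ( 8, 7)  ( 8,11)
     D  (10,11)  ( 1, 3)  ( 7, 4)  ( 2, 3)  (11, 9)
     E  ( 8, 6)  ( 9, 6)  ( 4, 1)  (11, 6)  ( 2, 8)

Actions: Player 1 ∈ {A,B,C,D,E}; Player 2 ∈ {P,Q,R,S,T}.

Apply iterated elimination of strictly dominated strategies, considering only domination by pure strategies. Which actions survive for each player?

P1 drop A (D beats it: P:10>5 Q:1>0 R:7>1 S:2>1 T:11>9)
P1 drop B (C beats it: P:11>5 Q:5>4 R:4>0 S:8>5 T:8>3)
P2 drop Q (T beats it: C:11>2 D:9>3 E:8>6)
P2 drop R (T beats it: C:11>9 D:9>4 E:8>1)
P2 drop S (T beats it: C:11>7 D:9>3 E:8>6)
P1 drop E (C beats it: P:11>8 T:8>2)
P1→{C,D} P2→{P,T}

Remaining: P1:{C,D} P2:{P,T}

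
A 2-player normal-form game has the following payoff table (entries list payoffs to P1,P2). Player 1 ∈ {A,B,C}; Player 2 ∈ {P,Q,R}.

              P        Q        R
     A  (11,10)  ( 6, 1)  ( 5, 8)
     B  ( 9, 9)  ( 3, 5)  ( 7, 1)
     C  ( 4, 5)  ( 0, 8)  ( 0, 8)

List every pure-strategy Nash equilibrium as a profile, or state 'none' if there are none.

NE set: (A,P)

(A,P): NE
(A,Q): not NE [P2→P gives 10>1]
(A,R): not NE [P1→B gives 7>5; P2→P gives 10>8]
(B,P): not NE [P1→A gives 11>9]
(B,Q): not NE [P1→A gives 6>3; P2→P gives 9>5]
(B,R): not NE [P2→P gives 9>1]
(C,P): not NE [P1→A gives 11>4; P2→R gives 8>5]
(C,Q): not NE [P1→A gives 6>0]
(C,R): not NE [P1→B gives 7>0]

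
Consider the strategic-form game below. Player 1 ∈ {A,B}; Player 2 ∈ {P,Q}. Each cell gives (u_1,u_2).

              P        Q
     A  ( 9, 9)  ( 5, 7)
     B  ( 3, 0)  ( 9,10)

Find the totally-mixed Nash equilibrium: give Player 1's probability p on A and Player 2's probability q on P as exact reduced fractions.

p=5/6, q=2/5

P1 indiff ⇒ q·9+(1-q)·5 = q·3+(1-q)·9 ⇒ q(6) = (1-q)(4) ⇒ q = 2/5
P2 indiff ⇒ p·9+(1-p)·0 = p·7+(1-p)·10 ⇒ p(2) = (1-p)(10) ⇒ p = 5/6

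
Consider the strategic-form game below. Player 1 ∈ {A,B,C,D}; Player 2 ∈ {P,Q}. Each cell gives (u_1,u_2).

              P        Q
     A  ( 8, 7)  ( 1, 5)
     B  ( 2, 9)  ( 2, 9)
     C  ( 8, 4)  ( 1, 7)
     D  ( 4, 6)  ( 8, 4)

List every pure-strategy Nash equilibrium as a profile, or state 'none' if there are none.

(A,P): NE
(A,Q): not NE [P1→D gives 8>1; P2→P gives 7>5]
(B,P): not NE [P1→C gives 8>2]
(B,Q): not NE [P1→D gives 8>2]
(C,P): not NE [P2→Q gives 7>4]
(C,Q): not NE [P1→D gives 8>1]
(D,P): not NE [P1→C gives 8>4]
(D,Q): not NE [P2→P gives 6>4]

PSNE = {(A,P)}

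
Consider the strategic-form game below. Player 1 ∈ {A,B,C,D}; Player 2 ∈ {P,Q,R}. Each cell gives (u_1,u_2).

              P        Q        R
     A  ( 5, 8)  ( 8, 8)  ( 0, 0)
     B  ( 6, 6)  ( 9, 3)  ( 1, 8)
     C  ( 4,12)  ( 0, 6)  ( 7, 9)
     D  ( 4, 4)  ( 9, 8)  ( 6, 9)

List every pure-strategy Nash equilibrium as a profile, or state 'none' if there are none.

(A,P): not NE [P1→B gives 6>5]
(A,Q): not NE [P1→D gives 9>8]
(A,R): not NE [P1→C gives 7>0; P2→Q gives 8>0]
(B,P): not NE [P2→R gives 8>6]
(B,Q): not NE [P2→R gives 8>3]
(B,R): not NE [P1→C gives 7>1]
(C,P): not NE [P1→B gives 6>4]
(C,Q): not NE [P1→D gives 9>0; P2→P gives 12>6]
(C,R): not NE [P2→P gives 12>9]
(D,P): not NE [P1→B gives 6>4; P2→R gives 9>4]
(D,Q): not NE [P2→R gives 9>8]
(D,R): not NE [P1→C gives 7>6]

PSNE: ∅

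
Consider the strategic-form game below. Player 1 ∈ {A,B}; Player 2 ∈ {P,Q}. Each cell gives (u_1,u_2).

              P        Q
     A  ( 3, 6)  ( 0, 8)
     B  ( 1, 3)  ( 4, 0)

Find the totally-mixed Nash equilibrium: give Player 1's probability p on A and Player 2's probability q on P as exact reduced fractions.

P1 indiff ⇒ q·3+(1-q)·0 = q·1+(1-q)·4 ⇒ q(2) = (1-q)(4) ⇒ q = 2/3
P2 indiff ⇒ p·6+(1-p)·3 = p·8+(1-p)·0 ⇒ p(-2) = (1-p)(-3) ⇒ p = 3/5

p=3/5, q=2/3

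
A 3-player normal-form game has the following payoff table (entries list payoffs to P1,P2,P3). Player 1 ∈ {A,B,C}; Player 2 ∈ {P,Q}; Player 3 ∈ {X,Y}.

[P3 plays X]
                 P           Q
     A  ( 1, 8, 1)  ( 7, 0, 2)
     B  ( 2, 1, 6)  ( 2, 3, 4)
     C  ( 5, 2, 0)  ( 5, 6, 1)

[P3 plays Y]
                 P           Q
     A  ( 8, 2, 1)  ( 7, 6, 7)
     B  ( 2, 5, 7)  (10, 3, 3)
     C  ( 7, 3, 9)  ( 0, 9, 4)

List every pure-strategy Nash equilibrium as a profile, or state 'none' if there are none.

No pure NE.

(A,P,X): not NE [P1→C gives 5>1]
(A,P,Y): not NE [P2→Q gives 6>2]
(A,Q,X): not NE [P2→P gives 8>0; P3→Y gives 7>2]
(A,Q,Y): not NE [P1→B gives 10>7]
(B,P,X): not NE [P1→C gives 5>2; P2→Q gives 3>1; P3→Y gives 7>6]
(B,P,Y): not NE [P1→A gives 8>2]
(B,Q,X): not NE [P1→A gives 7>2]
(B,Q,Y): not NE [P2→P gives 5>3; P3→X gives 4>3]
(C,P,X): not NE [P2→Q gives 6>2; P3→Y gives 9>0]
(C,P,Y): not NE [P1→A gives 8>7; P2→Q gives 9>3]
(C,Q,X): not NE [P1→A gives 7>5; P3→Y gives 4>1]
(C,Q,Y): not NE [P1→B gives 10>0]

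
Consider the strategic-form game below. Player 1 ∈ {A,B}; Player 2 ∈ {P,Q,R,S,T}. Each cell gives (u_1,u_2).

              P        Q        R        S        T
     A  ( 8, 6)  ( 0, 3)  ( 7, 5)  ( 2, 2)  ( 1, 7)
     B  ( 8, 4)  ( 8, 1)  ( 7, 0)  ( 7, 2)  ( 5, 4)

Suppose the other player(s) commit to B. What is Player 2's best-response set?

u_2(P vs B) = 4
u_2(Q vs B) = 1
u_2(R vs B) = 0
u_2(S vs B) = 2
u_2(T vs B) = 4
max payoff 4 at {P,T}

BR_2 = {P,T}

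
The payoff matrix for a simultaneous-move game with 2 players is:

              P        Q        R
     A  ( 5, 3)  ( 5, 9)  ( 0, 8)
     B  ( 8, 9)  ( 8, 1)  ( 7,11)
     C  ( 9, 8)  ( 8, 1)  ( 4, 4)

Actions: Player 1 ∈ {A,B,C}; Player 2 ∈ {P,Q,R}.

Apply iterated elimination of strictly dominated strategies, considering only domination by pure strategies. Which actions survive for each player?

P1 drop A (B beats it: P:8>5 Q:8>5 R:7>0)
P2 drop Q (P beats it: B:9>1 C:8>1)
P1→{B,C} P2→{P,R}

Remaining: P1:{B,C} P2:{P,R}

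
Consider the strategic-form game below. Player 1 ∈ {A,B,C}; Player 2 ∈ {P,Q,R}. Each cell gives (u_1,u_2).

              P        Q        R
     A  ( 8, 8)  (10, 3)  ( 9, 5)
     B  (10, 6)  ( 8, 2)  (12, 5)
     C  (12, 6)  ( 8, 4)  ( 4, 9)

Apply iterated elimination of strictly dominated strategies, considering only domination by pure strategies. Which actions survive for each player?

IESDS → P1:{B,C} P2:{P,R}

P2 drop Q (P beats it: A:8>3 B:6>2 C:6>4)
P1 drop A (B beats it: P:10>8 R:12>9)
P1→{B,C} P2→{P,R}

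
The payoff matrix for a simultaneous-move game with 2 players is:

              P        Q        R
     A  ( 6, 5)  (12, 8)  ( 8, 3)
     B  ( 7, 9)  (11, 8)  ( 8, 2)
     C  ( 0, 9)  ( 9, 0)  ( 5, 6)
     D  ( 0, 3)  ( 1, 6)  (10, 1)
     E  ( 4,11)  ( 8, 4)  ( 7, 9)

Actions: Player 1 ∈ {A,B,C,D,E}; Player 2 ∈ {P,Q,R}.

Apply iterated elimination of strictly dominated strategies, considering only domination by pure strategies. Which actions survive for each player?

P1 drop C (A beats it: P:6>0 Q:12>9 R:8>5)
P1 drop E (A beats it: P:6>4 Q:12>8 R:8>7)
P2 drop R (P beats it: A:5>3 B:9>2 D:3>1)
P1 drop D (A beats it: P:6>0 Q:12>1)
P1→{A,B} P2→{P,Q}

Survivors P1:{A,B} P2:{P,Q}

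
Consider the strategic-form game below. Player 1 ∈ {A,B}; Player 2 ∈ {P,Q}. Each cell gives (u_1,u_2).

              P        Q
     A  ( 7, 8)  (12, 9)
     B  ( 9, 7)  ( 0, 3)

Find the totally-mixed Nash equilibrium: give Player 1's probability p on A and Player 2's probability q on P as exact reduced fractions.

p=4/5, q=6/7

P1 indiff ⇒ q·7+(1-q)·12 = q·9+(1-q)·0 ⇒ q(-2) = (1-q)(-12) ⇒ q = 6/7
P2 indiff ⇒ p·8+(1-p)·7 = p·9+(1-p)·3 ⇒ p(-1) = (1-p)(-4) ⇒ p = 4/5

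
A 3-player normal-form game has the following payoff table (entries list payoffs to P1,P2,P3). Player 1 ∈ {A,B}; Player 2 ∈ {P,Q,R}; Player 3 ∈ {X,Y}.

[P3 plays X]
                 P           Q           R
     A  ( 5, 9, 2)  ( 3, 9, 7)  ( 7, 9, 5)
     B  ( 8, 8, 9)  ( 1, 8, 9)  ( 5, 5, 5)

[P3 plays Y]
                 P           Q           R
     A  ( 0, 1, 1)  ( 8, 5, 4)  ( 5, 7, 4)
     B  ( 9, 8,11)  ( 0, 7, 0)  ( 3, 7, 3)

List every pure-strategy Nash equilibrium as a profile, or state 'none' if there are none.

Nash profiles: (A,Q,X), (A,R,X), (B,P,Y)

(A,P,X): not NE [P1→B gives 8>5]
(A,P,Y): not NE [P1→B gives 9>0; P2→R gives 7>1; P3→X gives 2>1]
(A,Q,X): NE
(A,Q,Y): not NE [P2→R gives 7>5; P3→X gives 7>4]
(A,R,X): NE
(A,R,Y): not NE [P3→X gives 5>4]
(B,P,X): not NE [P3→Y gives 11>9]
(B,P,Y): NE
(B,Q,X): not NE [P1→A gives 3>1]
(B,Q,Y): not NE [P1→A gives 8>0; P2→P gives 8>7; P3→X gives 9>0]
(B,R,X): not NE [P1→A gives 7>5; P2→Q gives 8>5]
(B,R,Y): not NE [P1→A gives 5>3; P2→P gives 8>7; P3→X gives 5>3]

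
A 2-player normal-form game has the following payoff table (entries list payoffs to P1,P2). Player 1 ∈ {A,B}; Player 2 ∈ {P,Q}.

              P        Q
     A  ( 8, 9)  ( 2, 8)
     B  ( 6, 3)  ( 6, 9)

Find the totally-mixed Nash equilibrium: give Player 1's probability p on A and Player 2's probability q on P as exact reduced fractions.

P1 mixes 6/7 on A; P2 mixes 2/3 on P

P1 indiff ⇒ q·8+(1-q)·2 = q·6+(1-q)·6 ⇒ q(2) = (1-q)(4) ⇒ q = 2/3
P2 indiff ⇒ p·9+(1-p)·3 = p·8+(1-p)·9 ⇒ p(1) = (1-p)(6) ⇒ p = 6/7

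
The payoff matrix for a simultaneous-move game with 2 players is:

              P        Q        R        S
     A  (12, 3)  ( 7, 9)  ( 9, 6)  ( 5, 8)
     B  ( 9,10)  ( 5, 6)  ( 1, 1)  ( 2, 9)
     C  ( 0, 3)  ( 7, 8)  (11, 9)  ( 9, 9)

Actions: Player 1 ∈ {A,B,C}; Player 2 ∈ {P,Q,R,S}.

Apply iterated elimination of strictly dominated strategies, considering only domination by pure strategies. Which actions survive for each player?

P1 drop B (A beats it: P:12>9 Q:7>5 R:9>1 S:5>2)
P2 drop P (Q beats it: A:9>3 C:8>3)
P1→{A,C} P2→{Q,R,S}

Remaining: P1:{A,C} P2:{Q,R,S}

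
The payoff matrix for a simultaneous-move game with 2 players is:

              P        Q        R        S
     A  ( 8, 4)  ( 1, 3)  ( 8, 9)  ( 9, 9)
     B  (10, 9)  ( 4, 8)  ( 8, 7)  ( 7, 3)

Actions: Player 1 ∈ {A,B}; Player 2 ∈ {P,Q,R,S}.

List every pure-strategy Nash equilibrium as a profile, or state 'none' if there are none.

NE set: (A,R), (A,S), (B,P)

(A,P): not NE [P1→B gives 10>8; P2→S gives 9>4]
(A,Q): not NE [P1→B gives 4>1; P2→S gives 9>3]
(A,R): NE
(A,S): NE
(B,P): NE
(B,Q): not NE [P2→P gives 9>8]
(B,R): not NE [P2→P gives 9>7]
(B,S): not NE [P1→A gives 9>7; P2→P gives 9>3]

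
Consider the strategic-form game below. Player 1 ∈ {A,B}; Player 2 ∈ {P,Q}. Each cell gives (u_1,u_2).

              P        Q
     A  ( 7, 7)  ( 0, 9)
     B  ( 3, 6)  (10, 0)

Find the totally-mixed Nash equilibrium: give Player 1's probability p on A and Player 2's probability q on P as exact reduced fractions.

(p,q) = (3/4, 5/7)

P1 indiff ⇒ q·7+(1-q)·0 = q·3+(1-q)·10 ⇒ q(4) = (1-q)(10) ⇒ q = 5/7
P2 indiff ⇒ p·7+(1-p)·6 = p·9+(1-p)·0 ⇒ p(-2) = (1-p)(-6) ⇒ p = 3/4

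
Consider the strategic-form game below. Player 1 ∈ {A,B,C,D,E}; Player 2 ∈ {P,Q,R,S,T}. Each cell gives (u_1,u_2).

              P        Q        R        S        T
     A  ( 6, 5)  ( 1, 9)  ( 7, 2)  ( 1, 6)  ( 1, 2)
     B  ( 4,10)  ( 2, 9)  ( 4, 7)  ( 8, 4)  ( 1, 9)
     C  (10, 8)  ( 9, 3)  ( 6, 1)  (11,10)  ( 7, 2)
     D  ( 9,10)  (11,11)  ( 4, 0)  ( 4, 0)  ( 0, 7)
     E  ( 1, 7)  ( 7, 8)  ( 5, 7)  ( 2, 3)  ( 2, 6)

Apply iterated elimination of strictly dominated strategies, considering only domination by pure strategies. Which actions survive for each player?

P1 drop B (C beats it: P:10>4 Q:9>2 R:6>4 S:11>8 T:7>1)
P1 drop E (C beats it: P:10>1 Q:9>7 R:6>5 S:11>2 T:7>2)
P2 drop R (P beats it: A:5>2 C:8>1 D:10>0)
P1 drop A (C beats it: P:10>6 Q:9>1 S:11>1 T:7>1)
P2 drop T (P beats it: C:8>2 D:10>7)
P1→{C,D} P2→{P,Q,S}

IESDS → P1:{C,D} P2:{P,Q,S}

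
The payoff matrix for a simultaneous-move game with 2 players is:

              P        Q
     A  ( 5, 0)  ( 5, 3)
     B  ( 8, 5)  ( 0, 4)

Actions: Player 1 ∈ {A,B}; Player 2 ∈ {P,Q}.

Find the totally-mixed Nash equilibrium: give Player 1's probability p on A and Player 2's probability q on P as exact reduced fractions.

(p,q) = (1/4, 5/8)

P1 indiff ⇒ q·5+(1-q)·5 = q·8+(1-q)·0 ⇒ q(-3) = (1-q)(-5) ⇒ q = 5/8
P2 indiff ⇒ p·0+(1-p)·5 = p·3+(1-p)·4 ⇒ p(-3) = (1-p)(-1) ⇒ p = 1/4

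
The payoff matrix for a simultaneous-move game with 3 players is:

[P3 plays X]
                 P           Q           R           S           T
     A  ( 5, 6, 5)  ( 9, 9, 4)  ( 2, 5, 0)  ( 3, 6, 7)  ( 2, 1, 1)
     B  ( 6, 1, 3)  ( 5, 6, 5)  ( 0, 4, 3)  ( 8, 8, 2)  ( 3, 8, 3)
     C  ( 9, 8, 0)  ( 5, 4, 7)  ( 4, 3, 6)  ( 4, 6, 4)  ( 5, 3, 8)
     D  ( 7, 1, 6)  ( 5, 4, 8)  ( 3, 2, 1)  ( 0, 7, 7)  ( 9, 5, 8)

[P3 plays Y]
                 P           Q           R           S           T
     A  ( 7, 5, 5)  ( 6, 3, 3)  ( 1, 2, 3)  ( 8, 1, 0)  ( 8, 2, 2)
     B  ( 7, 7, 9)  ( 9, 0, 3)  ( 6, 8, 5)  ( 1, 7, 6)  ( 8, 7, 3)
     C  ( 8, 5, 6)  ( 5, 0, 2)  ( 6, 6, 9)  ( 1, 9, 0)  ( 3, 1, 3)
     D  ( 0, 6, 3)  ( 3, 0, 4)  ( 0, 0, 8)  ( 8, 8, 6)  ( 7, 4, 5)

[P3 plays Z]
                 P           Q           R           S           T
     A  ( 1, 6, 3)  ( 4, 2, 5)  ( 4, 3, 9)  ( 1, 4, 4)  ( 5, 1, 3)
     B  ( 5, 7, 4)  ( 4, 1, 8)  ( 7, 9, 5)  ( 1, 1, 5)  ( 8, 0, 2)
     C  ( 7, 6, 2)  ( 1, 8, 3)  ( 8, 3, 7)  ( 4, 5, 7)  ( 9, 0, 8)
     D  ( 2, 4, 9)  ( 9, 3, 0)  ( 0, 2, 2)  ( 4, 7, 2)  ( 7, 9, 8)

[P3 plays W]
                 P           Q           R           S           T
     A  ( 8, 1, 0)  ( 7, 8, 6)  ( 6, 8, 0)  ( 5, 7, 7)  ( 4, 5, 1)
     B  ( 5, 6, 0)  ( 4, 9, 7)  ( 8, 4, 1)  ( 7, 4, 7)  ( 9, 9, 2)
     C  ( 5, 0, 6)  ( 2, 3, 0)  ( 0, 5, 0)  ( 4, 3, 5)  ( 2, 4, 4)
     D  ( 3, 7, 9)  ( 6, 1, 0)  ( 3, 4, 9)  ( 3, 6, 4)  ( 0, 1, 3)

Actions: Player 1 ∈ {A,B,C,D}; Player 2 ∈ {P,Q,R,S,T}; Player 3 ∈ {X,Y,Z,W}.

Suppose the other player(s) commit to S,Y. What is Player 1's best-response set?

P1 best: {A,D}

u_1(A vs S,Y) = 8
u_1(B vs S,Y) = 1
u_1(C vs S,Y) = 1
u_1(D vs S,Y) = 8
max payoff 8 at {A,D}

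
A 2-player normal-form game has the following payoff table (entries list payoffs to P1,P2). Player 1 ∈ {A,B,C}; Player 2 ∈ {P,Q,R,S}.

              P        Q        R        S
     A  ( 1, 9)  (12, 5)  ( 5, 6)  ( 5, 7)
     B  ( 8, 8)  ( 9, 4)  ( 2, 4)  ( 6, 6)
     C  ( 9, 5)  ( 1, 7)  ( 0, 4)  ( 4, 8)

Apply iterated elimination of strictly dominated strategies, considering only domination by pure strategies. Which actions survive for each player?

P2 drop Q (S beats it: A:7>5 B:6>4 C:8>7)
P2 drop R (P beats it: A:9>6 B:8>4 C:5>4)
P1 drop A (B beats it: P:8>1 S:6>5)
P1→{B,C} P2→{P,S}

IESDS → P1:{B,C} P2:{P,S}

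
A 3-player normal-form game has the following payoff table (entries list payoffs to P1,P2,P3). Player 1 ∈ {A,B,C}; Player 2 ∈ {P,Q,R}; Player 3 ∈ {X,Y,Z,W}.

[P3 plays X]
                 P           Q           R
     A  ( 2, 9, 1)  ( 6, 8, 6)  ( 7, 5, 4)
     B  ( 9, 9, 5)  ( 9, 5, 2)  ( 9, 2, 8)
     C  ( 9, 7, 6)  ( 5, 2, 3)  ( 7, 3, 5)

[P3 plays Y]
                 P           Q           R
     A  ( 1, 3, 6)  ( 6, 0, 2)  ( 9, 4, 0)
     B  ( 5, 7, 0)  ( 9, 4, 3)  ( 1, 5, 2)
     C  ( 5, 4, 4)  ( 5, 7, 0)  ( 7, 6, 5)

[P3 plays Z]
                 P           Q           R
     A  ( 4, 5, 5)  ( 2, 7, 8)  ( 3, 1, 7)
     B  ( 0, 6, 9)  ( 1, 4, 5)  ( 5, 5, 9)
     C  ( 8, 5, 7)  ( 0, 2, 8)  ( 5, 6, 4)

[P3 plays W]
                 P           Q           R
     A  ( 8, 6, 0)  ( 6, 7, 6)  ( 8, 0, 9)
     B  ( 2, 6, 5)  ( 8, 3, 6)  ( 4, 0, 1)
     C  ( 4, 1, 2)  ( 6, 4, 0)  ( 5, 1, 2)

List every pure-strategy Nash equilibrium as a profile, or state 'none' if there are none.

PSNE = {(A,Q,Z)}

(A,P,X): not NE [P1→C gives 9>2; P3→Y gives 6>1]
(A,P,Y): not NE [P1→C gives 5>1; P2→R gives 4>3]
(A,P,Z): not NE [P1→C gives 8>4; P2→Q gives 7>5; P3→Y gives 6>5]
(A,P,W): not NE [P2→Q gives 7>6; P3→Y gives 6>0]
(A,Q,X): not NE [P1→B gives 9>6; P2→P gives 9>8; P3→Z gives 8>6]
(A,Q,Y): not NE [P1→B gives 9>6; P2→R gives 4>0; P3→Z gives 8>2]
(A,Q,Z): NE
(A,Q,W): not NE [P1→B gives 8>6; P3→Z gives 8>6]
(A,R,X): not NE [P1→B gives 9>7; P2→P gives 9>5; P3→W gives 9>4]
(A,R,Y): not NE [P3→W gives 9>0]
(A,R,Z): not NE [P1→C gives 5>3; P2→Q gives 7>1; P3→W gives 9>7]
(A,R,W): not NE [P2→Q gives 7>0]
(B,P,X): not NE [P3→Z gives 9>5]
(B,P,Y): not NE [P3→Z gives 9>0]
(B,P,Z): not NE [P1→C gives 8>0]
(B,P,W): not NE [P1→A gives 8>2; P3→Z gives 9>5]
(B,Q,X): not NE [P2→P gives 9>5; P3→W gives 6>2]
(B,Q,Y): not NE [P2→P gives 7>4; P3→W gives 6>3]
(B,Q,Z): not NE [P1→A gives 2>1; P2→P gives 6>4; P3→W gives 6>5]
(B,Q,W): not NE [P2→P gives 6>3]
(B,R,X): not NE [P2→P gives 9>2; P3→Z gives 9>8]
(B,R,Y): not NE [P1→A gives 9>1; P2→P gives 7>5; P3→Z gives 9>2]
(B,R,Z): not NE [P2→P gives 6>5]
(B,R,W): not NE [P1→A gives 8>4; P2→P gives 6>0; P3→Z gives 9>1]
(C,P,X): not NE [P3→Z gives 7>6]
(C,P,Y): not NE [P2→Q gives 7>4; P3→Z gives 7>4]
(C,P,Z): not NE [P2→R gives 6>5]
(C,P,W): not NE [P1→A gives 8>4; P2→Q gives 4>1; P3→Z gives 7>2]
(C,Q,X): not NE [P1→B gives 9>5; P2→P gives 7>2; P3→Z gives 8>3]
(C,Q,Y): not NE [P1→B gives 9>5; P3→Z gives 8>0]
(C,Q,Z): not NE [P1→A gives 2>0; P2→R gives 6>2]
(C,Q,W): not NE [P1→B gives 8>6; P3→Z gives 8>0]
(C,R,X): not NE [P1→B gives 9>7; P2→P gives 7>3]
(C,R,Y): not NE [P1→A gives 9>7; P2→Q gives 7>6]
(C,R,Z): not NE [P3→Y gives 5>4]
(C,R,W): not NE [P1→A gives 8>5; P2→Q gives 4>1; P3→Y gives 5>2]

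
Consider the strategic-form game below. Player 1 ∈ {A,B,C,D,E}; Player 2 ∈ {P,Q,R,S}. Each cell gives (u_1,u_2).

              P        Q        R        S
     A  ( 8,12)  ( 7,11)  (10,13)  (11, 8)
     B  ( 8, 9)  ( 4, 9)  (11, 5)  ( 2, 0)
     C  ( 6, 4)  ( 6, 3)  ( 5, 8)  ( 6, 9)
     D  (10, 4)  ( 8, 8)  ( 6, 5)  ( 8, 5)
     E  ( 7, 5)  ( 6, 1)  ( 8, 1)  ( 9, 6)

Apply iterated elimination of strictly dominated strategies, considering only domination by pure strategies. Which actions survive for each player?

P1 drop C (A beats it: P:8>6 Q:7>6 R:10>5 S:11>6)
P1 drop E (A beats it: P:8>7 Q:7>6 R:10>8 S:11>9)
P2 drop S (Q beats it: A:11>8 B:9>0 D:8>5)
P1→{A,B,D} P2→{P,Q,R}

Survivors P1:{A,B,D} P2:{P,Q,R}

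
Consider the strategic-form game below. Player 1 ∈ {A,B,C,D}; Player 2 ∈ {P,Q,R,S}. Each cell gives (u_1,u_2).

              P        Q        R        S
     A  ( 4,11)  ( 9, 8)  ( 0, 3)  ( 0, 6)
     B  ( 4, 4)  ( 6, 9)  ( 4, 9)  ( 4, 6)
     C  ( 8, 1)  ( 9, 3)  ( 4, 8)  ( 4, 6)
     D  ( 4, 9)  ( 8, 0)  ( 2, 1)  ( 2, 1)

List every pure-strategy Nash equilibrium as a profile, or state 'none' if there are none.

(A,P): not NE [P1→C gives 8>4]
(A,Q): not NE [P2→P gives 11>8]
(A,R): not NE [P1→C gives 4>0; P2→P gives 11>3]
(A,S): not NE [P1→C gives 4>0; P2→P gives 11>6]
(B,P): not NE [P1→C gives 8>4; P2→R gives 9>4]
(B,Q): not NE [P1→C gives 9>6]
(B,R): NE
(B,S): not NE [P2→R gives 9>6]
(C,P): not NE [P2→R gives 8>1]
(C,Q): not NE [P2→R gives 8>3]
(C,R): NE
(C,S): not NE [P2→R gives 8>6]
(D,P): not NE [P1→C gives 8>4]
(D,Q): not NE [P1→C gives 9>8; P2→P gives 9>0]
(D,R): not NE [P1→C gives 4>2; P2→P gives 9>1]
(D,S): not NE [P1→C gives 4>2; P2→P gives 9>1]

NE set: (B,R), (C,R)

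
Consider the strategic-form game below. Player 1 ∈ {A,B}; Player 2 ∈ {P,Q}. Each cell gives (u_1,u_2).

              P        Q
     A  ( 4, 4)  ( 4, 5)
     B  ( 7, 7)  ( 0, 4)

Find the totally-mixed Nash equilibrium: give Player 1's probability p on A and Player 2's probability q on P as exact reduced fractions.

P1 mixes 3/4 on A; P2 mixes 4/7 on P

P1 indiff ⇒ q·4+(1-q)·4 = q·7+(1-q)·0 ⇒ q(-3) = (1-q)(-4) ⇒ q = 4/7
P2 indiff ⇒ p·4+(1-p)·7 = p·5+(1-p)·4 ⇒ p(-1) = (1-p)(-3) ⇒ p = 3/4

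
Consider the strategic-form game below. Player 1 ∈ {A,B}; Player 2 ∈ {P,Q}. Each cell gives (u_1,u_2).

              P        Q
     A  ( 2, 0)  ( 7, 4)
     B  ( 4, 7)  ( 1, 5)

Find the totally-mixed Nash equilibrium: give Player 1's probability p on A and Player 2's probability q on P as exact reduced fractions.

P1 indiff ⇒ q·2+(1-q)·7 = q·4+(1-q)·1 ⇒ q(-2) = (1-q)(-6) ⇒ q = 3/4
P2 indiff ⇒ p·0+(1-p)·7 = p·4+(1-p)·5 ⇒ p(-4) = (1-p)(-2) ⇒ p = 1/3

p=1/3, q=3/4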